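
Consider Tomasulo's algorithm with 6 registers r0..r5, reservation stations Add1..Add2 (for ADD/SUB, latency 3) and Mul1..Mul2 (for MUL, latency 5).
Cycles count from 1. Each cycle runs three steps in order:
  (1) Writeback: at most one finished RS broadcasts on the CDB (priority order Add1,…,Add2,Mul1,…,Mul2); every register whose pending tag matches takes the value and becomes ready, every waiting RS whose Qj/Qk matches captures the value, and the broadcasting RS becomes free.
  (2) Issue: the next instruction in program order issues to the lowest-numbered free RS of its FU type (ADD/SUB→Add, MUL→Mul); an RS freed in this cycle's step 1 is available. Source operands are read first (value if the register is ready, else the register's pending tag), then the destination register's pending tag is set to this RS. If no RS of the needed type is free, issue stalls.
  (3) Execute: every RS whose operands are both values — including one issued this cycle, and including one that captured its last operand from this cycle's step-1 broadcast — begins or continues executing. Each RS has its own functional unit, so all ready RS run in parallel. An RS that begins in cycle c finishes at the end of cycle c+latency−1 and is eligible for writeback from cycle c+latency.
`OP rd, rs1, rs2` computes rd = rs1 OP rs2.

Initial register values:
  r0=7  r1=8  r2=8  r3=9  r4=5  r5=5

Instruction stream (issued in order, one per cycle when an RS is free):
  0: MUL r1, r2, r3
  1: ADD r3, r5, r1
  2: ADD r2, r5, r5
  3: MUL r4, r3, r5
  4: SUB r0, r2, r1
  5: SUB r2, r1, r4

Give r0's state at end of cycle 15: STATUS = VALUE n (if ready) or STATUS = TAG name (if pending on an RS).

c1: issue MUL r1<-Mul1 | r0:7,r1:Mul1,r2:8,r3:9,r4:5,r5:5
c2: issue ADD r3<-Add1 | r0:7,r1:Mul1,r2:8,r3:Add1,r4:5,r5:5
c3: issue ADD r2<-Add2 | r0:7,r1:Mul1,r2:Add2,r3:Add1,r4:5,r5:5
c4: issue MUL r4<-Mul2 | r0:7,r1:Mul1,r2:Add2,r3:Add1,r4:Mul2,r5:5
c5: stall | r0:7,r1:Mul1,r2:Add2,r3:Add1,r4:Mul2,r5:5
c6: CDB Add2=10; issue SUB r0<-Add2 | r0:Add2,r1:Mul1,r2:10,r3:Add1,r4:Mul2,r5:5
c7: CDB Mul1=72; stall | r0:Add2,r1:72,r2:10,r3:Add1,r4:Mul2,r5:5
c8: stall | r0:Add2,r1:72,r2:10,r3:Add1,r4:Mul2,r5:5
c9: stall | r0:Add2,r1:72,r2:10,r3:Add1,r4:Mul2,r5:5
c10: CDB Add1=77; issue SUB r2<-Add1 | r0:Add2,r1:72,r2:Add1,r3:77,r4:Mul2,r5:5
c11: CDB Add2=-62 | r0:-62,r1:72,r2:Add1,r3:77,r4:Mul2,r5:5
c12: - | r0:-62,r1:72,r2:Add1,r3:77,r4:Mul2,r5:5
c13: - | r0:-62,r1:72,r2:Add1,r3:77,r4:Mul2,r5:5
c14: - | r0:-62,r1:72,r2:Add1,r3:77,r4:Mul2,r5:5
c15: CDB Mul2=385 | r0:-62,r1:72,r2:Add1,r3:77,r4:385,r5:5

STATUS = VALUE -62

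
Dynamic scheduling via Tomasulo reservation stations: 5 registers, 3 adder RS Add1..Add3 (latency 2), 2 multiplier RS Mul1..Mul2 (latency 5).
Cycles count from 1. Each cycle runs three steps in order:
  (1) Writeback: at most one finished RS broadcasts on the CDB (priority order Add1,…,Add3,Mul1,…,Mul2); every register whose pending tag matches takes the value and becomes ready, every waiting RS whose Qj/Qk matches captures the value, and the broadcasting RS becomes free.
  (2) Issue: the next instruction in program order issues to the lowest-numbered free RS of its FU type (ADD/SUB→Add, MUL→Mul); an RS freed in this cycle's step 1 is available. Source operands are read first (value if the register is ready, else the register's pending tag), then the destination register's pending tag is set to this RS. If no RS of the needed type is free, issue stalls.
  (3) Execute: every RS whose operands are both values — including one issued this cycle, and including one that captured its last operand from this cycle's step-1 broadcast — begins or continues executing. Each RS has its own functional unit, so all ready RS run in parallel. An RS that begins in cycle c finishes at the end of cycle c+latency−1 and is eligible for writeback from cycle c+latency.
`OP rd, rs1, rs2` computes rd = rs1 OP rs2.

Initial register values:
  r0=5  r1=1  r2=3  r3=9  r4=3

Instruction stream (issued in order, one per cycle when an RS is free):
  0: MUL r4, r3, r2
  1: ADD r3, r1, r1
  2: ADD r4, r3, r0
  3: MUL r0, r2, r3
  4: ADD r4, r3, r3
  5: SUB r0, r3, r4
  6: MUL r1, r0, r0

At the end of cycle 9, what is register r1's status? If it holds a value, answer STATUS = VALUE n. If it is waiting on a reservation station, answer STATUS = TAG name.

STATUS = TAG Mul1

cycle 1: issue MUL r4<-Mul1 // r0:5,r1:1,r2:3,r3:9,r4:Mul1
cycle 2: issue ADD r3<-Add1 // r0:5,r1:1,r2:3,r3:Add1,r4:Mul1
cycle 3: issue ADD r4<-Add2 // r0:5,r1:1,r2:3,r3:Add1,r4:Add2
cycle 4: CDB Add1=2; issue MUL r0<-Mul2 // r0:Mul2,r1:1,r2:3,r3:2,r4:Add2
cycle 5: issue ADD r4<-Add1 // r0:Mul2,r1:1,r2:3,r3:2,r4:Add1
cycle 6: CDB Add2=7; issue SUB r0<-Add2 // r0:Add2,r1:1,r2:3,r3:2,r4:Add1
cycle 7: CDB Add1=4; stall // r0:Add2,r1:1,r2:3,r3:2,r4:4
cycle 8: CDB Mul1=27; issue MUL r1<-Mul1 // r0:Add2,r1:Mul1,r2:3,r3:2,r4:4
cycle 9: CDB Add2=-2 // r0:-2,r1:Mul1,r2:3,r3:2,r4:4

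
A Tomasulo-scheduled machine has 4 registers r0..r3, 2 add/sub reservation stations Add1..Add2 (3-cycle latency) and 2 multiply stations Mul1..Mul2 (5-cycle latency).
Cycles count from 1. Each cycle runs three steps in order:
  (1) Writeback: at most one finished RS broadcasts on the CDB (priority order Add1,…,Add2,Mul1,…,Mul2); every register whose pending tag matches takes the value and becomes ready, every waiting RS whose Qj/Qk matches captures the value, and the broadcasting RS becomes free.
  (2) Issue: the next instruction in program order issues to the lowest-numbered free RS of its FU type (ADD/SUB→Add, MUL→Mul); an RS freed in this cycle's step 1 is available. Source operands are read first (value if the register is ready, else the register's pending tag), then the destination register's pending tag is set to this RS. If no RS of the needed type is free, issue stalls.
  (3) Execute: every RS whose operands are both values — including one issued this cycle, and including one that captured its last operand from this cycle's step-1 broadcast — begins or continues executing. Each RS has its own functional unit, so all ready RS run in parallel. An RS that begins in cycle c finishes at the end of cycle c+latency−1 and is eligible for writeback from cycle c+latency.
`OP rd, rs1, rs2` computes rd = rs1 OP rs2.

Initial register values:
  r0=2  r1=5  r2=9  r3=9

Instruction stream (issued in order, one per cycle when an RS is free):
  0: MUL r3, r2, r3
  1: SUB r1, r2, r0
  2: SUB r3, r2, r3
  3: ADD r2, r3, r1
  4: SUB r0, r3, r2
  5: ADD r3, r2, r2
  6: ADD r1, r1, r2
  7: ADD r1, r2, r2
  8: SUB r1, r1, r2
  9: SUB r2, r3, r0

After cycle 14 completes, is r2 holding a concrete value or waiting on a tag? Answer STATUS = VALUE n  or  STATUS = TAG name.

c1: issue MUL r3<-Mul1 | r0:2,r1:5,r2:9,r3:Mul1
c2: issue SUB r1<-Add1 | r0:2,r1:Add1,r2:9,r3:Mul1
c3: issue SUB r3<-Add2 | r0:2,r1:Add1,r2:9,r3:Add2
c4: stall | r0:2,r1:Add1,r2:9,r3:Add2
c5: CDB Add1=7; issue ADD r2<-Add1 | r0:2,r1:7,r2:Add1,r3:Add2
c6: CDB Mul1=81; stall | r0:2,r1:7,r2:Add1,r3:Add2
c7: stall | r0:2,r1:7,r2:Add1,r3:Add2
c8: stall | r0:2,r1:7,r2:Add1,r3:Add2
c9: CDB Add2=-72; issue SUB r0<-Add2 | r0:Add2,r1:7,r2:Add1,r3:-72
c10: stall | r0:Add2,r1:7,r2:Add1,r3:-72
c11: stall | r0:Add2,r1:7,r2:Add1,r3:-72
c12: CDB Add1=-65; issue ADD r3<-Add1 | r0:Add2,r1:7,r2:-65,r3:Add1
c13: stall | r0:Add2,r1:7,r2:-65,r3:Add1
c14: stall | r0:Add2,r1:7,r2:-65,r3:Add1

STATUS = VALUE -65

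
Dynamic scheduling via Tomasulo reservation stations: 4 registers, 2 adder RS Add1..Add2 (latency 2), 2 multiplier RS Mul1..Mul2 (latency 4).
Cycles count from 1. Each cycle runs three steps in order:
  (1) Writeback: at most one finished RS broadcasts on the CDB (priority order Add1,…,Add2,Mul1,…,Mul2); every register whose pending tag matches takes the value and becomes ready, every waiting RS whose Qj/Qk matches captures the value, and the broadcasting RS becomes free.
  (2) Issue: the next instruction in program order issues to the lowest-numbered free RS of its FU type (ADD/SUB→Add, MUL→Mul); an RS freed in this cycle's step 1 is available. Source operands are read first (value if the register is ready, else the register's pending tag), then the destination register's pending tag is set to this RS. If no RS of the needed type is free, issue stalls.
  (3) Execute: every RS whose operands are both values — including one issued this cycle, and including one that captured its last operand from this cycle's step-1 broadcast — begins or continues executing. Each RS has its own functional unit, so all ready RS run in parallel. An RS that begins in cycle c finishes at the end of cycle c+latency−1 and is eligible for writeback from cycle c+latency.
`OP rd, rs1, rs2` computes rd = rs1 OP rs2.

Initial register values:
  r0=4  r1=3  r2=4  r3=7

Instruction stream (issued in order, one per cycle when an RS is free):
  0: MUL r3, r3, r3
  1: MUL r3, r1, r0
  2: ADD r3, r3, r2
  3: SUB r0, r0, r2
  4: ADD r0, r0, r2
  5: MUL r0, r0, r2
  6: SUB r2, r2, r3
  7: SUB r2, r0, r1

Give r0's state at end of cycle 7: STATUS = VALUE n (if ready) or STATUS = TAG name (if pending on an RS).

cycle 1: issue MUL r3<-Mul1 // r0:4,r1:3,r2:4,r3:Mul1
cycle 2: issue MUL r3<-Mul2 // r0:4,r1:3,r2:4,r3:Mul2
cycle 3: issue ADD r3<-Add1 // r0:4,r1:3,r2:4,r3:Add1
cycle 4: issue SUB r0<-Add2 // r0:Add2,r1:3,r2:4,r3:Add1
cycle 5: CDB Mul1=49; stall // r0:Add2,r1:3,r2:4,r3:Add1
cycle 6: CDB Add2=0; issue ADD r0<-Add2 // r0:Add2,r1:3,r2:4,r3:Add1
cycle 7: CDB Mul2=12; issue MUL r0<-Mul1 // r0:Mul1,r1:3,r2:4,r3:Add1

STATUS = TAG Mul1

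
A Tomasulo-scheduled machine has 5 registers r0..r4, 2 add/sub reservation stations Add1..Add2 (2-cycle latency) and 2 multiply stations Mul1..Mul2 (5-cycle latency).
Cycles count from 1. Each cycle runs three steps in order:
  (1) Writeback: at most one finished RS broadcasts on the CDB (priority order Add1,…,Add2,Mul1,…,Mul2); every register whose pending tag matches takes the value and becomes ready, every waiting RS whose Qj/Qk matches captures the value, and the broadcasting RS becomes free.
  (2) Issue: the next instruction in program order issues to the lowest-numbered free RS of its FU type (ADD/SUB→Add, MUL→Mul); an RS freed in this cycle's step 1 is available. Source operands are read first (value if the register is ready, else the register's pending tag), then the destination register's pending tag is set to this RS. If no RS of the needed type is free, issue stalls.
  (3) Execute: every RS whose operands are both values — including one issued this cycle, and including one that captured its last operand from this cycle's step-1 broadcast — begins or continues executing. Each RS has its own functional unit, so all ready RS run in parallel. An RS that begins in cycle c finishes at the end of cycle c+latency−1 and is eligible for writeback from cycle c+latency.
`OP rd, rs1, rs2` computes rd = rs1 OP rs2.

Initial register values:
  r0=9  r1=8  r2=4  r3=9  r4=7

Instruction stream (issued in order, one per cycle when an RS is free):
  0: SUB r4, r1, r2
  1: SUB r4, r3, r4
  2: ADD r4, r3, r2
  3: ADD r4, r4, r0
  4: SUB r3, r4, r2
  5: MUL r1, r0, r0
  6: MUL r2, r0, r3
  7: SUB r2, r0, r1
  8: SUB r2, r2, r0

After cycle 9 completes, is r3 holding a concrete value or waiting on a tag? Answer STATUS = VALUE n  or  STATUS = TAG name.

cycle 1: issue SUB r4<-Add1 // r0:9,r1:8,r2:4,r3:9,r4:Add1
cycle 2: issue SUB r4<-Add2 // r0:9,r1:8,r2:4,r3:9,r4:Add2
cycle 3: CDB Add1=4; issue ADD r4<-Add1 // r0:9,r1:8,r2:4,r3:9,r4:Add1
cycle 4: stall // r0:9,r1:8,r2:4,r3:9,r4:Add1
cycle 5: CDB Add1=13; issue ADD r4<-Add1 // r0:9,r1:8,r2:4,r3:9,r4:Add1
cycle 6: CDB Add2=5; issue SUB r3<-Add2 // r0:9,r1:8,r2:4,r3:Add2,r4:Add1
cycle 7: CDB Add1=22; issue MUL r1<-Mul1 // r0:9,r1:Mul1,r2:4,r3:Add2,r4:22
cycle 8: issue MUL r2<-Mul2 // r0:9,r1:Mul1,r2:Mul2,r3:Add2,r4:22
cycle 9: CDB Add2=18; issue SUB r2<-Add1 // r0:9,r1:Mul1,r2:Add1,r3:18,r4:22

STATUS = VALUE 18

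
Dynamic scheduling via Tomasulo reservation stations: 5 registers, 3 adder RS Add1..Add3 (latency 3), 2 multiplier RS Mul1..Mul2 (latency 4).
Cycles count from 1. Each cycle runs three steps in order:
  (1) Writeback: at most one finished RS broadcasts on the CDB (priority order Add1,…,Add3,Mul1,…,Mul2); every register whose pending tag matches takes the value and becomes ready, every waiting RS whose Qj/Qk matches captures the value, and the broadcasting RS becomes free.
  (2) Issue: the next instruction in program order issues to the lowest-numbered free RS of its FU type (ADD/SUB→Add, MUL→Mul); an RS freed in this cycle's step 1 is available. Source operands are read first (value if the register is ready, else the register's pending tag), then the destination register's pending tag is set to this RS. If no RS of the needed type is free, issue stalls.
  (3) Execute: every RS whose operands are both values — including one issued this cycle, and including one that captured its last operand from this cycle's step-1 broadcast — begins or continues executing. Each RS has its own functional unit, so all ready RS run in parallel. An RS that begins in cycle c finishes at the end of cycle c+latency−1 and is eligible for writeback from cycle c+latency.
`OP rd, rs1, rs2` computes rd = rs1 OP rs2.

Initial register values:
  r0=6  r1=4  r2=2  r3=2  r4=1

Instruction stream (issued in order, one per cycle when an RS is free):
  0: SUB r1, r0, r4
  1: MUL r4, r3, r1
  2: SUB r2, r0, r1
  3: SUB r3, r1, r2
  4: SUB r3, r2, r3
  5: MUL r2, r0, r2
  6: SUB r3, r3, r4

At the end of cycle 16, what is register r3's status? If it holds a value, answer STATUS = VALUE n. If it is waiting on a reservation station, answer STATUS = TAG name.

c1: issue SUB r1<-Add1 | r0:6,r1:Add1,r2:2,r3:2,r4:1
c2: issue MUL r4<-Mul1 | r0:6,r1:Add1,r2:2,r3:2,r4:Mul1
c3: issue SUB r2<-Add2 | r0:6,r1:Add1,r2:Add2,r3:2,r4:Mul1
c4: CDB Add1=5; issue SUB r3<-Add1 | r0:6,r1:5,r2:Add2,r3:Add1,r4:Mul1
c5: issue SUB r3<-Add3 | r0:6,r1:5,r2:Add2,r3:Add3,r4:Mul1
c6: issue MUL r2<-Mul2 | r0:6,r1:5,r2:Mul2,r3:Add3,r4:Mul1
c7: CDB Add2=1; issue SUB r3<-Add2 | r0:6,r1:5,r2:Mul2,r3:Add2,r4:Mul1
c8: CDB Mul1=10 | r0:6,r1:5,r2:Mul2,r3:Add2,r4:10
c9: - | r0:6,r1:5,r2:Mul2,r3:Add2,r4:10
c10: CDB Add1=4 | r0:6,r1:5,r2:Mul2,r3:Add2,r4:10
c11: CDB Mul2=6 | r0:6,r1:5,r2:6,r3:Add2,r4:10
c12: - | r0:6,r1:5,r2:6,r3:Add2,r4:10
c13: CDB Add3=-3 | r0:6,r1:5,r2:6,r3:Add2,r4:10
c14: - | r0:6,r1:5,r2:6,r3:Add2,r4:10
c15: - | r0:6,r1:5,r2:6,r3:Add2,r4:10
c16: CDB Add2=-13 | r0:6,r1:5,r2:6,r3:-13,r4:10

STATUS = VALUE -13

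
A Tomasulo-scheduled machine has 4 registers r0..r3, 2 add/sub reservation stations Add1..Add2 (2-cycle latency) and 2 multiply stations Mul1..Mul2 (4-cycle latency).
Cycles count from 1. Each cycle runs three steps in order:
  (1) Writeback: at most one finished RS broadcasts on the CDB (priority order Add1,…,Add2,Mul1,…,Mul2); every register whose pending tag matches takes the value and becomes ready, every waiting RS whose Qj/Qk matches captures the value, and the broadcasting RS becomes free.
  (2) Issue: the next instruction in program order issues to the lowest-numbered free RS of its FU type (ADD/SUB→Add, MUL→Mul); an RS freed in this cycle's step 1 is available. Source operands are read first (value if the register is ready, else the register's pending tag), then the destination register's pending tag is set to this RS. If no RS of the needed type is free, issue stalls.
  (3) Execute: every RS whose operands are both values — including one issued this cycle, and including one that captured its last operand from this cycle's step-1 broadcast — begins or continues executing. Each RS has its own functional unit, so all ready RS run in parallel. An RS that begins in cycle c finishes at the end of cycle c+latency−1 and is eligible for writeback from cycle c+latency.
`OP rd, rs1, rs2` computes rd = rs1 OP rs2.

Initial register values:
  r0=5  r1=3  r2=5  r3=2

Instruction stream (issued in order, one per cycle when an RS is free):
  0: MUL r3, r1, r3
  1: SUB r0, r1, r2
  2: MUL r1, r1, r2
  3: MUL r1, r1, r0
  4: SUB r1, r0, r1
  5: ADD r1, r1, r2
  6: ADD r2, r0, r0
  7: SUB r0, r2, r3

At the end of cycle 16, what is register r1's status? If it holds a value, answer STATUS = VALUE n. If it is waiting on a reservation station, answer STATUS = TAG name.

STATUS = VALUE 33

c1: issue MUL r3<-Mul1 | r0:5,r1:3,r2:5,r3:Mul1
c2: issue SUB r0<-Add1 | r0:Add1,r1:3,r2:5,r3:Mul1
c3: issue MUL r1<-Mul2 | r0:Add1,r1:Mul2,r2:5,r3:Mul1
c4: CDB Add1=-2; stall | r0:-2,r1:Mul2,r2:5,r3:Mul1
c5: CDB Mul1=6; issue MUL r1<-Mul1 | r0:-2,r1:Mul1,r2:5,r3:6
c6: issue SUB r1<-Add1 | r0:-2,r1:Add1,r2:5,r3:6
c7: CDB Mul2=15; issue ADD r1<-Add2 | r0:-2,r1:Add2,r2:5,r3:6
c8: stall | r0:-2,r1:Add2,r2:5,r3:6
c9: stall | r0:-2,r1:Add2,r2:5,r3:6
c10: stall | r0:-2,r1:Add2,r2:5,r3:6
c11: CDB Mul1=-30; stall | r0:-2,r1:Add2,r2:5,r3:6
c12: stall | r0:-2,r1:Add2,r2:5,r3:6
c13: CDB Add1=28; issue ADD r2<-Add1 | r0:-2,r1:Add2,r2:Add1,r3:6
c14: stall | r0:-2,r1:Add2,r2:Add1,r3:6
c15: CDB Add1=-4; issue SUB r0<-Add1 | r0:Add1,r1:Add2,r2:-4,r3:6
c16: CDB Add2=33 | r0:Add1,r1:33,r2:-4,r3:6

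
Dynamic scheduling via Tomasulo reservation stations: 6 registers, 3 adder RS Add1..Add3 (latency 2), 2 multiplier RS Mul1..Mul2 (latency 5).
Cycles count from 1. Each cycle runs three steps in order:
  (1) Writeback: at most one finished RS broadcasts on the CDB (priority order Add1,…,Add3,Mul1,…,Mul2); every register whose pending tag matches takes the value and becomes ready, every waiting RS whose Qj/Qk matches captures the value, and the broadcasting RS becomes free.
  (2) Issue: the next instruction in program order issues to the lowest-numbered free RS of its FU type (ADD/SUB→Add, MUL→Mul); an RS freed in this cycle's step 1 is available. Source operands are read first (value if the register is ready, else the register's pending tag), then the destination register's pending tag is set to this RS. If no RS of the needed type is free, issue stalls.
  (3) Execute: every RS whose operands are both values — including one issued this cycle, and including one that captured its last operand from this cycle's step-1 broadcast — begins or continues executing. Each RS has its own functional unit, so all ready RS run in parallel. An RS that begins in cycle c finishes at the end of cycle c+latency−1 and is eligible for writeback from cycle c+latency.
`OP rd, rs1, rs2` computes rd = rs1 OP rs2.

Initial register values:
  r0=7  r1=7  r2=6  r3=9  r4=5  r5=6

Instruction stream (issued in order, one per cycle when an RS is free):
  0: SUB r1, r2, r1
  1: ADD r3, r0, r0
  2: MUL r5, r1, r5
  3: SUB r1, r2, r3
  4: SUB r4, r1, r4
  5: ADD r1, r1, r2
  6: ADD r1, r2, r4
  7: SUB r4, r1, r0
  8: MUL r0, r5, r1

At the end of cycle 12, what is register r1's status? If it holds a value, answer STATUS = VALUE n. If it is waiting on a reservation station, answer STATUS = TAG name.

c1: issue SUB r1<-Add1 | r0:7,r1:Add1,r2:6,r3:9,r4:5,r5:6
c2: issue ADD r3<-Add2 | r0:7,r1:Add1,r2:6,r3:Add2,r4:5,r5:6
c3: CDB Add1=-1; issue MUL r5<-Mul1 | r0:7,r1:-1,r2:6,r3:Add2,r4:5,r5:Mul1
c4: CDB Add2=14; issue SUB r1<-Add1 | r0:7,r1:Add1,r2:6,r3:14,r4:5,r5:Mul1
c5: issue SUB r4<-Add2 | r0:7,r1:Add1,r2:6,r3:14,r4:Add2,r5:Mul1
c6: CDB Add1=-8; issue ADD r1<-Add1 | r0:7,r1:Add1,r2:6,r3:14,r4:Add2,r5:Mul1
c7: issue ADD r1<-Add3 | r0:7,r1:Add3,r2:6,r3:14,r4:Add2,r5:Mul1
c8: CDB Add1=-2; issue SUB r4<-Add1 | r0:7,r1:Add3,r2:6,r3:14,r4:Add1,r5:Mul1
c9: CDB Add2=-13; issue MUL r0<-Mul2 | r0:Mul2,r1:Add3,r2:6,r3:14,r4:Add1,r5:Mul1
c10: CDB Mul1=-6 | r0:Mul2,r1:Add3,r2:6,r3:14,r4:Add1,r5:-6
c11: CDB Add3=-7 | r0:Mul2,r1:-7,r2:6,r3:14,r4:Add1,r5:-6
c12: - | r0:Mul2,r1:-7,r2:6,r3:14,r4:Add1,r5:-6

STATUS = VALUE -7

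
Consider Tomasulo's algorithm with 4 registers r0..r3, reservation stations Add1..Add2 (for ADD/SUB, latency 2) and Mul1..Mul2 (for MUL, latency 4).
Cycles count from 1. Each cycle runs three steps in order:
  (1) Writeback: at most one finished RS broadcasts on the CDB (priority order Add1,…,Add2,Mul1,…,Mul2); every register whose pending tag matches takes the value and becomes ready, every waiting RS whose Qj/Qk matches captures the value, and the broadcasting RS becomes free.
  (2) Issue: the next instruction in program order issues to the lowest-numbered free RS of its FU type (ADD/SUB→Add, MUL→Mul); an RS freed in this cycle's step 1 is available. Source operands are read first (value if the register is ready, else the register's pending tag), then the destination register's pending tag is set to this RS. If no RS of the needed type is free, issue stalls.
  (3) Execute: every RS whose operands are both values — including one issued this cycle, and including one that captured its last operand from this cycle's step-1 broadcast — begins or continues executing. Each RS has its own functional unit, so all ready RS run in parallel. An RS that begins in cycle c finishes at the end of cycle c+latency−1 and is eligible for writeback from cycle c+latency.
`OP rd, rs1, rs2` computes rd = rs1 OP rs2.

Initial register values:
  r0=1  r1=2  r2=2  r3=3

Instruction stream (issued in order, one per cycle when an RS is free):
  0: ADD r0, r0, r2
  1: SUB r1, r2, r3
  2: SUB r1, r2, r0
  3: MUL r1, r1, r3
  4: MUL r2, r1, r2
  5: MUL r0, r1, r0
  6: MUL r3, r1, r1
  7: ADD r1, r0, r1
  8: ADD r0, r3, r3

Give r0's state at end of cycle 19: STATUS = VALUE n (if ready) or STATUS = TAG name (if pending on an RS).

  c1: issue ADD r0<-Add1  regs: r0:Add1,r1:2,r2:2,r3:3
  c2: issue SUB r1<-Add2  regs: r0:Add1,r1:Add2,r2:2,r3:3
  c3: CDB Add1=3; issue SUB r1<-Add1  regs: r0:3,r1:Add1,r2:2,r3:3
  c4: CDB Add2=-1; issue MUL r1<-Mul1  regs: r0:3,r1:Mul1,r2:2,r3:3
  c5: CDB Add1=-1; issue MUL r2<-Mul2  regs: r0:3,r1:Mul1,r2:Mul2,r3:3
  c6: stall  regs: r0:3,r1:Mul1,r2:Mul2,r3:3
  c7: stall  regs: r0:3,r1:Mul1,r2:Mul2,r3:3
  c8: stall  regs: r0:3,r1:Mul1,r2:Mul2,r3:3
  c9: CDB Mul1=-3; issue MUL r0<-Mul1  regs: r0:Mul1,r1:-3,r2:Mul2,r3:3
  c10: stall  regs: r0:Mul1,r1:-3,r2:Mul2,r3:3
  c11: stall  regs: r0:Mul1,r1:-3,r2:Mul2,r3:3
  c12: stall  regs: r0:Mul1,r1:-3,r2:Mul2,r3:3
  c13: CDB Mul1=-9; issue MUL r3<-Mul1  regs: r0:-9,r1:-3,r2:Mul2,r3:Mul1
  c14: CDB Mul2=-6; issue ADD r1<-Add1  regs: r0:-9,r1:Add1,r2:-6,r3:Mul1
  c15: issue ADD r0<-Add2  regs: r0:Add2,r1:Add1,r2:-6,r3:Mul1
  c16: CDB Add1=-12  regs: r0:Add2,r1:-12,r2:-6,r3:Mul1
  c17: CDB Mul1=9  regs: r0:Add2,r1:-12,r2:-6,r3:9
  c18: -  regs: r0:Add2,r1:-12,r2:-6,r3:9
  c19: CDB Add2=18  regs: r0:18,r1:-12,r2:-6,r3:9

STATUS = VALUE 18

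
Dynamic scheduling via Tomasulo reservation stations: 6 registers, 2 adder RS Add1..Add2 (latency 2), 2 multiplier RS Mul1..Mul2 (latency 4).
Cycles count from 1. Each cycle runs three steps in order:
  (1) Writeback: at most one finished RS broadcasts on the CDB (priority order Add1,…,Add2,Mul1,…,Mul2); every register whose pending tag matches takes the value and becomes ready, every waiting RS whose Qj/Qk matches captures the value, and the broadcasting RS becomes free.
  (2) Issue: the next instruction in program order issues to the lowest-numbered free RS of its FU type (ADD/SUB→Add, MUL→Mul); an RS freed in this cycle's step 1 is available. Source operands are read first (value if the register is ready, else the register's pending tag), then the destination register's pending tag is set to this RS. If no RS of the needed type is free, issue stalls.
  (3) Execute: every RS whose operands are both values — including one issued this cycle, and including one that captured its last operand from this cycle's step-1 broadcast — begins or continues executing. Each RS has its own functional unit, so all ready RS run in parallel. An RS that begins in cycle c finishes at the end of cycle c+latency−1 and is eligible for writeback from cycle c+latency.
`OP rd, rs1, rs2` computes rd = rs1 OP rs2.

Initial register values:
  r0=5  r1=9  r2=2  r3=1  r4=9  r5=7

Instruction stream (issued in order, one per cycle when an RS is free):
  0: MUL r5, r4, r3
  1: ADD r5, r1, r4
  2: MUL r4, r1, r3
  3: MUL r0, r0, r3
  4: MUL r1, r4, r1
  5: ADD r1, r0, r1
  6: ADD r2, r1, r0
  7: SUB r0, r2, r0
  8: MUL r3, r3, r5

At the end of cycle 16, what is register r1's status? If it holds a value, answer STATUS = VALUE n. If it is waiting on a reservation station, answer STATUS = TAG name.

c1: issue MUL r5<-Mul1 | r0:5,r1:9,r2:2,r3:1,r4:9,r5:Mul1
c2: issue ADD r5<-Add1 | r0:5,r1:9,r2:2,r3:1,r4:9,r5:Add1
c3: issue MUL r4<-Mul2 | r0:5,r1:9,r2:2,r3:1,r4:Mul2,r5:Add1
c4: CDB Add1=18; stall | r0:5,r1:9,r2:2,r3:1,r4:Mul2,r5:18
c5: CDB Mul1=9; issue MUL r0<-Mul1 | r0:Mul1,r1:9,r2:2,r3:1,r4:Mul2,r5:18
c6: stall | r0:Mul1,r1:9,r2:2,r3:1,r4:Mul2,r5:18
c7: CDB Mul2=9; issue MUL r1<-Mul2 | r0:Mul1,r1:Mul2,r2:2,r3:1,r4:9,r5:18
c8: issue ADD r1<-Add1 | r0:Mul1,r1:Add1,r2:2,r3:1,r4:9,r5:18
c9: CDB Mul1=5; issue ADD r2<-Add2 | r0:5,r1:Add1,r2:Add2,r3:1,r4:9,r5:18
c10: stall | r0:5,r1:Add1,r2:Add2,r3:1,r4:9,r5:18
c11: CDB Mul2=81; stall | r0:5,r1:Add1,r2:Add2,r3:1,r4:9,r5:18
c12: stall | r0:5,r1:Add1,r2:Add2,r3:1,r4:9,r5:18
c13: CDB Add1=86; issue SUB r0<-Add1 | r0:Add1,r1:86,r2:Add2,r3:1,r4:9,r5:18
c14: issue MUL r3<-Mul1 | r0:Add1,r1:86,r2:Add2,r3:Mul1,r4:9,r5:18
c15: CDB Add2=91 | r0:Add1,r1:86,r2:91,r3:Mul1,r4:9,r5:18
c16: - | r0:Add1,r1:86,r2:91,r3:Mul1,r4:9,r5:18

STATUS = VALUE 86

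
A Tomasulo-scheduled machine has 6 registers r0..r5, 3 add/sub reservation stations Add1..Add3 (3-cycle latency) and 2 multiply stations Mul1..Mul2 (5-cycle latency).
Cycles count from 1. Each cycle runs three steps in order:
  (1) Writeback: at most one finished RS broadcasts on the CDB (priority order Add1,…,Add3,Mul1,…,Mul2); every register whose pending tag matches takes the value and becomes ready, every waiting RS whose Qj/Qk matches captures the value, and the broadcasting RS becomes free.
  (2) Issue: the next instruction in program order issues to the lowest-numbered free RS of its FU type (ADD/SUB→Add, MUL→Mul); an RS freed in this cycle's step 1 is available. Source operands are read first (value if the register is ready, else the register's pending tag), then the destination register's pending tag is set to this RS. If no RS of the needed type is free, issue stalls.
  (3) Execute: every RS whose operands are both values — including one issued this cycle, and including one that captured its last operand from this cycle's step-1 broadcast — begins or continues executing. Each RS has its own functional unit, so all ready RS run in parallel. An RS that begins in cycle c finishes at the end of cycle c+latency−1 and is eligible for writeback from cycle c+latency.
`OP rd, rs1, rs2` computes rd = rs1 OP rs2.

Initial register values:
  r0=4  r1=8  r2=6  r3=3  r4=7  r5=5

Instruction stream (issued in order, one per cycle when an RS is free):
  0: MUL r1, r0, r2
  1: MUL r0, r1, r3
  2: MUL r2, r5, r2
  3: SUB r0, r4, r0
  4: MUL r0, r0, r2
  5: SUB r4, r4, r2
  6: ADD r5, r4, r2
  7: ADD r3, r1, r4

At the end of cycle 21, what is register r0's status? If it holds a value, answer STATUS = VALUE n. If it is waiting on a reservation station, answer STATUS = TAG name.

STATUS = VALUE -1950

c1: issue MUL r1<-Mul1 | r0:4,r1:Mul1,r2:6,r3:3,r4:7,r5:5
c2: issue MUL r0<-Mul2 | r0:Mul2,r1:Mul1,r2:6,r3:3,r4:7,r5:5
c3: stall | r0:Mul2,r1:Mul1,r2:6,r3:3,r4:7,r5:5
c4: stall | r0:Mul2,r1:Mul1,r2:6,r3:3,r4:7,r5:5
c5: stall | r0:Mul2,r1:Mul1,r2:6,r3:3,r4:7,r5:5
c6: CDB Mul1=24; issue MUL r2<-Mul1 | r0:Mul2,r1:24,r2:Mul1,r3:3,r4:7,r5:5
c7: issue SUB r0<-Add1 | r0:Add1,r1:24,r2:Mul1,r3:3,r4:7,r5:5
c8: stall | r0:Add1,r1:24,r2:Mul1,r3:3,r4:7,r5:5
c9: stall | r0:Add1,r1:24,r2:Mul1,r3:3,r4:7,r5:5
c10: stall | r0:Add1,r1:24,r2:Mul1,r3:3,r4:7,r5:5
c11: CDB Mul1=30; issue MUL r0<-Mul1 | r0:Mul1,r1:24,r2:30,r3:3,r4:7,r5:5
c12: CDB Mul2=72; issue SUB r4<-Add2 | r0:Mul1,r1:24,r2:30,r3:3,r4:Add2,r5:5
c13: issue ADD r5<-Add3 | r0:Mul1,r1:24,r2:30,r3:3,r4:Add2,r5:Add3
c14: stall | r0:Mul1,r1:24,r2:30,r3:3,r4:Add2,r5:Add3
c15: CDB Add1=-65; issue ADD r3<-Add1 | r0:Mul1,r1:24,r2:30,r3:Add1,r4:Add2,r5:Add3
c16: CDB Add2=-23 | r0:Mul1,r1:24,r2:30,r3:Add1,r4:-23,r5:Add3
c17: - | r0:Mul1,r1:24,r2:30,r3:Add1,r4:-23,r5:Add3
c18: - | r0:Mul1,r1:24,r2:30,r3:Add1,r4:-23,r5:Add3
c19: CDB Add1=1 | r0:Mul1,r1:24,r2:30,r3:1,r4:-23,r5:Add3
c20: CDB Add3=7 | r0:Mul1,r1:24,r2:30,r3:1,r4:-23,r5:7
c21: CDB Mul1=-1950 | r0:-1950,r1:24,r2:30,r3:1,r4:-23,r5:7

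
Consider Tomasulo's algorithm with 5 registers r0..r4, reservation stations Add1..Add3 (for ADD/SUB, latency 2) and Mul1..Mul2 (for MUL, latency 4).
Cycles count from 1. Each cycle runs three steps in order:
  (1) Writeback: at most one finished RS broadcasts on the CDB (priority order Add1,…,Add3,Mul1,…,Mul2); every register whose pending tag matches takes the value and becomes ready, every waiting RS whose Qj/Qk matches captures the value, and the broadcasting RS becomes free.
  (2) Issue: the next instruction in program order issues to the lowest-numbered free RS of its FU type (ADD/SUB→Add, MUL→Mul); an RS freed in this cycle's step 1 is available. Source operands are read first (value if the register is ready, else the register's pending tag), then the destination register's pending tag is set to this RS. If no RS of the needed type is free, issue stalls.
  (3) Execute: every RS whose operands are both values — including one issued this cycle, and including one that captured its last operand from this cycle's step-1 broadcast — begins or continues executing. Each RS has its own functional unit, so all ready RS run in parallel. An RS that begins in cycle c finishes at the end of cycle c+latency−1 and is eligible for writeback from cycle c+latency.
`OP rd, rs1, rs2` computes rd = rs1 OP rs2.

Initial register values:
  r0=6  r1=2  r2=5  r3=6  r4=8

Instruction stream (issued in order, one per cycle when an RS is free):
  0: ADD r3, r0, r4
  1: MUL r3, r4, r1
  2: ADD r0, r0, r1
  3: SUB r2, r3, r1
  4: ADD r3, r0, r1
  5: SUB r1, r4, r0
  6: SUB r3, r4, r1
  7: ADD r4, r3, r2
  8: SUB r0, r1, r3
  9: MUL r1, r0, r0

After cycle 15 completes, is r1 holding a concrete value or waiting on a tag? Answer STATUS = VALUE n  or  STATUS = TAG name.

STATUS = TAG Mul1

cycle 1: issue ADD r3<-Add1 // r0:6,r1:2,r2:5,r3:Add1,r4:8
cycle 2: issue MUL r3<-Mul1 // r0:6,r1:2,r2:5,r3:Mul1,r4:8
cycle 3: CDB Add1=14; issue ADD r0<-Add1 // r0:Add1,r1:2,r2:5,r3:Mul1,r4:8
cycle 4: issue SUB r2<-Add2 // r0:Add1,r1:2,r2:Add2,r3:Mul1,r4:8
cycle 5: CDB Add1=8; issue ADD r3<-Add1 // r0:8,r1:2,r2:Add2,r3:Add1,r4:8
cycle 6: CDB Mul1=16; issue SUB r1<-Add3 // r0:8,r1:Add3,r2:Add2,r3:Add1,r4:8
cycle 7: CDB Add1=10; issue SUB r3<-Add1 // r0:8,r1:Add3,r2:Add2,r3:Add1,r4:8
cycle 8: CDB Add2=14; issue ADD r4<-Add2 // r0:8,r1:Add3,r2:14,r3:Add1,r4:Add2
cycle 9: CDB Add3=0; issue SUB r0<-Add3 // r0:Add3,r1:0,r2:14,r3:Add1,r4:Add2
cycle 10: issue MUL r1<-Mul1 // r0:Add3,r1:Mul1,r2:14,r3:Add1,r4:Add2
cycle 11: CDB Add1=8 // r0:Add3,r1:Mul1,r2:14,r3:8,r4:Add2
cycle 12: - // r0:Add3,r1:Mul1,r2:14,r3:8,r4:Add2
cycle 13: CDB Add2=22 // r0:Add3,r1:Mul1,r2:14,r3:8,r4:22
cycle 14: CDB Add3=-8 // r0:-8,r1:Mul1,r2:14,r3:8,r4:22
cycle 15: - // r0:-8,r1:Mul1,r2:14,r3:8,r4:22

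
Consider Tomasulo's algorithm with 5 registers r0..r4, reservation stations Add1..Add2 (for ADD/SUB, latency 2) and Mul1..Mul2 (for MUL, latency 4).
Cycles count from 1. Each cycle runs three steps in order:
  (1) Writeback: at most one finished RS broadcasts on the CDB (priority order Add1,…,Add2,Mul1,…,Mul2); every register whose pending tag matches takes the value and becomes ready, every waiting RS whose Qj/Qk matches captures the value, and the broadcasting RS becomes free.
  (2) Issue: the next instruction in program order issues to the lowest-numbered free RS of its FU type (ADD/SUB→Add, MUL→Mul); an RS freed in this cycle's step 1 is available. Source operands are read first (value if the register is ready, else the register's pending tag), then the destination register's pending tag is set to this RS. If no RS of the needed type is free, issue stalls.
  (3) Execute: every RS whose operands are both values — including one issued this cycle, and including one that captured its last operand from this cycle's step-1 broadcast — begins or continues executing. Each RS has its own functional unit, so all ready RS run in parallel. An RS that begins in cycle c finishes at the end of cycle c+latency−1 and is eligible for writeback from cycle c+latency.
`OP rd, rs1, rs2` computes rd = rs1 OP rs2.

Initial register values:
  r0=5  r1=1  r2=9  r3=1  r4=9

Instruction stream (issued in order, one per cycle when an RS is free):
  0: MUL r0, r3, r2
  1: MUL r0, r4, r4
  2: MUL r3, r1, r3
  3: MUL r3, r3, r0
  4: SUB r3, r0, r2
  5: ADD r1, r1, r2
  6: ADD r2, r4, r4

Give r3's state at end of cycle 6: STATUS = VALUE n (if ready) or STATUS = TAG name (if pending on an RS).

  c1: issue MUL r0<-Mul1  regs: r0:Mul1,r1:1,r2:9,r3:1,r4:9
  c2: issue MUL r0<-Mul2  regs: r0:Mul2,r1:1,r2:9,r3:1,r4:9
  c3: stall  regs: r0:Mul2,r1:1,r2:9,r3:1,r4:9
  c4: stall  regs: r0:Mul2,r1:1,r2:9,r3:1,r4:9
  c5: CDB Mul1=9; issue MUL r3<-Mul1  regs: r0:Mul2,r1:1,r2:9,r3:Mul1,r4:9
  c6: CDB Mul2=81; issue MUL r3<-Mul2  regs: r0:81,r1:1,r2:9,r3:Mul2,r4:9

STATUS = TAG Mul2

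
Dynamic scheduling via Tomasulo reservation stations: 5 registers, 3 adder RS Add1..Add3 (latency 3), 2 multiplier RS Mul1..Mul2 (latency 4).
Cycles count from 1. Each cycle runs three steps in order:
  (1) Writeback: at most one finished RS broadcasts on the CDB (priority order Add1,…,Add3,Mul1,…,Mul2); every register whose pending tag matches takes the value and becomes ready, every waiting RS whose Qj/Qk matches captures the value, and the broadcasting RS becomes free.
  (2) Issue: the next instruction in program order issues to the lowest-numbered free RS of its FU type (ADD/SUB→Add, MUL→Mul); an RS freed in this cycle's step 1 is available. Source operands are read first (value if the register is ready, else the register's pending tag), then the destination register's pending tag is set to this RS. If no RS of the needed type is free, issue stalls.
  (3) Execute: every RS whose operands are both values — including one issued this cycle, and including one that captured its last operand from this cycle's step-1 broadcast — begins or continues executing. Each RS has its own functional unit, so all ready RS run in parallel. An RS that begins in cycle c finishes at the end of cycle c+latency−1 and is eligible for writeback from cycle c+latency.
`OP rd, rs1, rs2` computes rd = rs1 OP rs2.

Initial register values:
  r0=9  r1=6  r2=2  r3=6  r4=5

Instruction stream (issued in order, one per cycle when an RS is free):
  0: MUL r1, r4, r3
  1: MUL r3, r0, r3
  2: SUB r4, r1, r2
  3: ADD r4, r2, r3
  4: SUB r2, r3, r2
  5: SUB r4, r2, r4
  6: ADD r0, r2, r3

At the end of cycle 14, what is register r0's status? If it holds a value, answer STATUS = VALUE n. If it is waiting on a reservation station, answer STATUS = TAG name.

STATUS = VALUE 106

cycle 1: issue MUL r1<-Mul1 // r0:9,r1:Mul1,r2:2,r3:6,r4:5
cycle 2: issue MUL r3<-Mul2 // r0:9,r1:Mul1,r2:2,r3:Mul2,r4:5
cycle 3: issue SUB r4<-Add1 // r0:9,r1:Mul1,r2:2,r3:Mul2,r4:Add1
cycle 4: issue ADD r4<-Add2 // r0:9,r1:Mul1,r2:2,r3:Mul2,r4:Add2
cycle 5: CDB Mul1=30; issue SUB r2<-Add3 // r0:9,r1:30,r2:Add3,r3:Mul2,r4:Add2
cycle 6: CDB Mul2=54; stall // r0:9,r1:30,r2:Add3,r3:54,r4:Add2
cycle 7: stall // r0:9,r1:30,r2:Add3,r3:54,r4:Add2
cycle 8: CDB Add1=28; issue SUB r4<-Add1 // r0:9,r1:30,r2:Add3,r3:54,r4:Add1
cycle 9: CDB Add2=56; issue ADD r0<-Add2 // r0:Add2,r1:30,r2:Add3,r3:54,r4:Add1
cycle 10: CDB Add3=52 // r0:Add2,r1:30,r2:52,r3:54,r4:Add1
cycle 11: - // r0:Add2,r1:30,r2:52,r3:54,r4:Add1
cycle 12: - // r0:Add2,r1:30,r2:52,r3:54,r4:Add1
cycle 13: CDB Add1=-4 // r0:Add2,r1:30,r2:52,r3:54,r4:-4
cycle 14: CDB Add2=106 // r0:106,r1:30,r2:52,r3:54,r4:-4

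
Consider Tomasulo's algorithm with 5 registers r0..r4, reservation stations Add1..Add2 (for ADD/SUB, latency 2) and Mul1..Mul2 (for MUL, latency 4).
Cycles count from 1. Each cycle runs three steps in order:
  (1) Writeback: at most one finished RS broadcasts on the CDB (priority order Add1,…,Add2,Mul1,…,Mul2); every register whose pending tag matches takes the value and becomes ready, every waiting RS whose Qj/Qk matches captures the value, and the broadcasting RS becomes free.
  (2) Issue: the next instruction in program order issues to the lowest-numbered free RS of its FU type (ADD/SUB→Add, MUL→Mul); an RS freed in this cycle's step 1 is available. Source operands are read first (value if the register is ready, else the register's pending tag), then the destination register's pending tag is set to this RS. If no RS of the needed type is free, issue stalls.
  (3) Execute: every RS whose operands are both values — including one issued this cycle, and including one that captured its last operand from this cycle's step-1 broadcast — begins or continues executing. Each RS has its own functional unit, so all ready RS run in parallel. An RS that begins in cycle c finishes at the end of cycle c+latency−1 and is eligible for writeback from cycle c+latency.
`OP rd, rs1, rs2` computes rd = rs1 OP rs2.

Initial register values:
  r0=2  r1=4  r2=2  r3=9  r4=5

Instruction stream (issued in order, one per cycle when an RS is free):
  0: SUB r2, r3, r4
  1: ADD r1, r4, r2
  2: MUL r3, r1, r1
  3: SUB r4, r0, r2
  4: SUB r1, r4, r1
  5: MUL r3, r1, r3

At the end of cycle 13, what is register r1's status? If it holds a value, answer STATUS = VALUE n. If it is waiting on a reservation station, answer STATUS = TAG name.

STATUS = VALUE -11

  c1: issue SUB r2<-Add1  regs: r0:2,r1:4,r2:Add1,r3:9,r4:5
  c2: issue ADD r1<-Add2  regs: r0:2,r1:Add2,r2:Add1,r3:9,r4:5
  c3: CDB Add1=4; issue MUL r3<-Mul1  regs: r0:2,r1:Add2,r2:4,r3:Mul1,r4:5
  c4: issue SUB r4<-Add1  regs: r0:2,r1:Add2,r2:4,r3:Mul1,r4:Add1
  c5: CDB Add2=9; issue SUB r1<-Add2  regs: r0:2,r1:Add2,r2:4,r3:Mul1,r4:Add1
  c6: CDB Add1=-2; issue MUL r3<-Mul2  regs: r0:2,r1:Add2,r2:4,r3:Mul2,r4:-2
  c7: -  regs: r0:2,r1:Add2,r2:4,r3:Mul2,r4:-2
  c8: CDB Add2=-11  regs: r0:2,r1:-11,r2:4,r3:Mul2,r4:-2
  c9: CDB Mul1=81  regs: r0:2,r1:-11,r2:4,r3:Mul2,r4:-2
  c10: -  regs: r0:2,r1:-11,r2:4,r3:Mul2,r4:-2
  c11: -  regs: r0:2,r1:-11,r2:4,r3:Mul2,r4:-2
  c12: -  regs: r0:2,r1:-11,r2:4,r3:Mul2,r4:-2
  c13: CDB Mul2=-891  regs: r0:2,r1:-11,r2:4,r3:-891,r4:-2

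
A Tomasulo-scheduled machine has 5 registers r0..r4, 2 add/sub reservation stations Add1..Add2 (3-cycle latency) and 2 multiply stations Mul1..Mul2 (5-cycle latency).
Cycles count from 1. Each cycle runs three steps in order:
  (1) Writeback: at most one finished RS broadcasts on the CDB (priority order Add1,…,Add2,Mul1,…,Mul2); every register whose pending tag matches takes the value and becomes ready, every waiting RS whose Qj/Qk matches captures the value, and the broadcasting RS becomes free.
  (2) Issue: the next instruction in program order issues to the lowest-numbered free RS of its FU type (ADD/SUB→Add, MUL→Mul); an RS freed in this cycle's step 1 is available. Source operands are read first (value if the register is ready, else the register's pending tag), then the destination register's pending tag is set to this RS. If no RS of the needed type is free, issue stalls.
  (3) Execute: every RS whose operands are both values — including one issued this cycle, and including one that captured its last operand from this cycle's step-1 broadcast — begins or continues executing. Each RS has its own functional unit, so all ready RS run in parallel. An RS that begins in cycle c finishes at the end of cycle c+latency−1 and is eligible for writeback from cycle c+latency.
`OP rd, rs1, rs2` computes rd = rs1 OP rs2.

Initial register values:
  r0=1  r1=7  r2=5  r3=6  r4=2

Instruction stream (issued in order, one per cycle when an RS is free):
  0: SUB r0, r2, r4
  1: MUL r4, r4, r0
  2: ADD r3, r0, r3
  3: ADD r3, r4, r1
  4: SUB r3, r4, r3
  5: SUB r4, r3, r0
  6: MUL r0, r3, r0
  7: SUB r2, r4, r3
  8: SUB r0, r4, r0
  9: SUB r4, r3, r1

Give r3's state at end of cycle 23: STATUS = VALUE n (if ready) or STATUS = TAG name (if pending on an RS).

STATUS = VALUE -7

c1: issue SUB r0<-Add1 | r0:Add1,r1:7,r2:5,r3:6,r4:2
c2: issue MUL r4<-Mul1 | r0:Add1,r1:7,r2:5,r3:6,r4:Mul1
c3: issue ADD r3<-Add2 | r0:Add1,r1:7,r2:5,r3:Add2,r4:Mul1
c4: CDB Add1=3; issue ADD r3<-Add1 | r0:3,r1:7,r2:5,r3:Add1,r4:Mul1
c5: stall | r0:3,r1:7,r2:5,r3:Add1,r4:Mul1
c6: stall | r0:3,r1:7,r2:5,r3:Add1,r4:Mul1
c7: CDB Add2=9; issue SUB r3<-Add2 | r0:3,r1:7,r2:5,r3:Add2,r4:Mul1
c8: stall | r0:3,r1:7,r2:5,r3:Add2,r4:Mul1
c9: CDB Mul1=6; stall | r0:3,r1:7,r2:5,r3:Add2,r4:6
c10: stall | r0:3,r1:7,r2:5,r3:Add2,r4:6
c11: stall | r0:3,r1:7,r2:5,r3:Add2,r4:6
c12: CDB Add1=13; issue SUB r4<-Add1 | r0:3,r1:7,r2:5,r3:Add2,r4:Add1
c13: issue MUL r0<-Mul1 | r0:Mul1,r1:7,r2:5,r3:Add2,r4:Add1
c14: stall | r0:Mul1,r1:7,r2:5,r3:Add2,r4:Add1
c15: CDB Add2=-7; issue SUB r2<-Add2 | r0:Mul1,r1:7,r2:Add2,r3:-7,r4:Add1
c16: stall | r0:Mul1,r1:7,r2:Add2,r3:-7,r4:Add1
c17: stall | r0:Mul1,r1:7,r2:Add2,r3:-7,r4:Add1
c18: CDB Add1=-10; issue SUB r0<-Add1 | r0:Add1,r1:7,r2:Add2,r3:-7,r4:-10
c19: stall | r0:Add1,r1:7,r2:Add2,r3:-7,r4:-10
c20: CDB Mul1=-21; stall | r0:Add1,r1:7,r2:Add2,r3:-7,r4:-10
c21: CDB Add2=-3; issue SUB r4<-Add2 | r0:Add1,r1:7,r2:-3,r3:-7,r4:Add2
c22: - | r0:Add1,r1:7,r2:-3,r3:-7,r4:Add2
c23: CDB Add1=11 | r0:11,r1:7,r2:-3,r3:-7,r4:Add2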